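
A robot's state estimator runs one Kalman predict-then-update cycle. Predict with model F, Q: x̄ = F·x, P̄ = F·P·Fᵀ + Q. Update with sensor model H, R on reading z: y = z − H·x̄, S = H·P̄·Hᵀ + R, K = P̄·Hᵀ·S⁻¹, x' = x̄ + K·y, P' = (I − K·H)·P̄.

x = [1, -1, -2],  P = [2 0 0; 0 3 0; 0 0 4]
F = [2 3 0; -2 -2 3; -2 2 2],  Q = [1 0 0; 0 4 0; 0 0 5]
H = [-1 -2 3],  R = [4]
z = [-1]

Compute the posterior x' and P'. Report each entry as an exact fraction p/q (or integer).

x̄ = F·x = [-1, -6, -8]
P̄ = F·P·Fᵀ + Q = [36 -26 10; -26 60 20; 10 20 41]
y = z − H·x̄ = [10]
S = H·P̄·Hᵀ + R = [245]
K = P̄·Hᵀ·S⁻¹ = [46/245; -34/245; 73/245]
x' = x̄ + K·y = [43/49, -362/49, -246/49]
P' = (I − K·H)·P̄ = [6704/245 -4806/245 -908/245; -4806/245 13544/245 7382/245; -908/245 7382/245 4716/245]

x' = [43/49, -362/49, -246/49]
P' = [6704/245 -4806/245 -908/245; -4806/245 13544/245 7382/245; -908/245 7382/245 4716/245]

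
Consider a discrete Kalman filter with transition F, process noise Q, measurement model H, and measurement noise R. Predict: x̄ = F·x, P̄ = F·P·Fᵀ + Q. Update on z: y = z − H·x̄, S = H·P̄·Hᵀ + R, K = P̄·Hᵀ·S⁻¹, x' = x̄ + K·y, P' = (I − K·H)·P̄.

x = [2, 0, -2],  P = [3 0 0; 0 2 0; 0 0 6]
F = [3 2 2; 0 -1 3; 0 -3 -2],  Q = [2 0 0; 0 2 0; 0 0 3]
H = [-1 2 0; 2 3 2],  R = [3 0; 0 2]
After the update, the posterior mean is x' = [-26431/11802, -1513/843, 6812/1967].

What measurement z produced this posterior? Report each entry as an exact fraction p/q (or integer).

x̄ = F·x = [2, -6, 4]
P̄ = F·P·Fᵀ + Q = [61 32 -36; 32 58 -30; -36 -30 45]
S = H·P̄·Hᵀ + R = [168 210; 210 684]
K = P̄·Hᵀ·S⁻¹ = [-2384/5901 569/1686; 239/843 146/843; -36/1967 -28/281]
x' − x̄ = [-50035/11802, 3545/843, -1056/1967] = K·y
y = (KᵀK)⁻¹·Kᵀ·(x' − x̄) = [13, 3]
z = y + H·x̄ = [13, 3] + [-14, -6] = [-1, -3]

z = [-1, -3]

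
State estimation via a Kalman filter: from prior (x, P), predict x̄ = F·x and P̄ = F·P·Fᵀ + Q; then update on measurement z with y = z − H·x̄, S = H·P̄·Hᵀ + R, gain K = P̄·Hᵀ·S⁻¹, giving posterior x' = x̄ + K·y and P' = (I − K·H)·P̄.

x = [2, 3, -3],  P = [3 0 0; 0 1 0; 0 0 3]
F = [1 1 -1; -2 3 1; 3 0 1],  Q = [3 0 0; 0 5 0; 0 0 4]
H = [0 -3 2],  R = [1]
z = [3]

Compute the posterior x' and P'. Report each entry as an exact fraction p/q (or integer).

x' = [2357/289, 805/578, 2073/578]
P' = [2440/289 21/289 39/289; 21/289 3073/578 4551/578; 39/289 4551/578 6883/578]

x̄ = F·x = [8, 2, 3]
P̄ = F·P·Fᵀ + Q = [10 -6 6; -6 29 -15; 6 -15 34]
y = z − H·x̄ = [3]
S = H·P̄·Hᵀ + R = [578]
K = P̄·Hᵀ·S⁻¹ = [15/289; -117/578; 113/578]
x' = x̄ + K·y = [2357/289, 805/578, 2073/578]
P' = (I − K·H)·P̄ = [2440/289 21/289 39/289; 21/289 3073/578 4551/578; 39/289 4551/578 6883/578]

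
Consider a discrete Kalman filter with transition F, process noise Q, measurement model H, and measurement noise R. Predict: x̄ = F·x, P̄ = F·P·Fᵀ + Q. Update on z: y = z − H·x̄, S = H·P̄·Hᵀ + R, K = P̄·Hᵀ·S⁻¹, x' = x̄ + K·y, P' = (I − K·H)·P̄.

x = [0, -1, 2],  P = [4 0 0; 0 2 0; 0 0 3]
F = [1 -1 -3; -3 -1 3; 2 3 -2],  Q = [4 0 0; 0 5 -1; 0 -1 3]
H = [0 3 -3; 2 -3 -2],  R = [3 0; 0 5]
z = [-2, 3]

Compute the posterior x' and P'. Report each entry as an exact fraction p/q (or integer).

x' = [-7097/8529, -16871/14215, -23063/42645]
P' = [49562/8529 29911/14215 89453/42645; 29911/14215 71411/71075 61686/71075; 89453/42645 61686/71075 226733/213225]

x̄ = F·x = [-5, 7, -7]
P̄ = F·P·Fᵀ + Q = [37 -37 20; -37 70 -49; 20 -49 49]
y = z − H·x̄ = [-44, 20]
S = H·P̄·Hᵀ + R = [1956 -825; -825 675]
K = P̄·Hᵀ·S⁻¹ = [56/8529 9503/42645; 389/2843 -7699/71075; -1667/8529 -22822/213225]
x' = x̄ + K·y = [-7097/8529, -16871/14215, -23063/42645]
P' = (I − K·H)·P̄ = [49562/8529 29911/14215 89453/42645; 29911/14215 71411/71075 61686/71075; 89453/42645 61686/71075 226733/213225]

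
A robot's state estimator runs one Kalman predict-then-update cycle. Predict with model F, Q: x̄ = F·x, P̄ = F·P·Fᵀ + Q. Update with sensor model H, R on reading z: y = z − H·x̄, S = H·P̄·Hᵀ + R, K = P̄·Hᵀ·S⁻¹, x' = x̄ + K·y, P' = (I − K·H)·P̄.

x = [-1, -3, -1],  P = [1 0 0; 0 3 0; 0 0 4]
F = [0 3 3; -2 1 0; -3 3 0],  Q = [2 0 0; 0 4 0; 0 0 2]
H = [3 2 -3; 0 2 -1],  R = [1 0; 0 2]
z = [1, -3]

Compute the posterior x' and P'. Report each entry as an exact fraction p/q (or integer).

x̄ = F·x = [-12, -1, -6]
P̄ = F·P·Fᵀ + Q = [65 9 27; 9 11 15; 27 15 38]
y = z − H·x̄ = [21, -7]
S = H·P̄·Hᵀ + R = [414 11; 11 24]
K = P̄·Hᵀ·S⁻¹ = [3267/9815 -5178/9815; 19/9815 2854/9815; 16/9815 -3279/9815]
x' = x̄ + K·y = [-12927/9815, -29394/9815, -35601/9815]
P' = (I − K·H)·P̄ = [160129/9815 111513/9815 233382/9815; 111513/9815 87911/9815 170114/9815; 233382/9815 170114/9815 346786/9815]

x' = [-12927/9815, -29394/9815, -35601/9815]
P' = [160129/9815 111513/9815 233382/9815; 111513/9815 87911/9815 170114/9815; 233382/9815 170114/9815 346786/9815]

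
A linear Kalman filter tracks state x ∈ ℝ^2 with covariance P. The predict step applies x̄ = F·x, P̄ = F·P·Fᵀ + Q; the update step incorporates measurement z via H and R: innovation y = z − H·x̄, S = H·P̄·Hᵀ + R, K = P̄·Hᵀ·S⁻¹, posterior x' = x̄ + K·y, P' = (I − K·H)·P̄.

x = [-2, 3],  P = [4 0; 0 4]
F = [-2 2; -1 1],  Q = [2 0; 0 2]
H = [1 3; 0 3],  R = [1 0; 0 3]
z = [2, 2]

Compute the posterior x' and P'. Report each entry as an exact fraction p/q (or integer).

x̄ = F·x = [10, 5]
P̄ = F·P·Fᵀ + Q = [34 16; 16 10]
y = z − H·x̄ = [-23, -13]
S = H·P̄·Hᵀ + R = [221 138; 138 93]
K = P̄·Hᵀ·S⁻¹ = [334/503 -236/503; 46/503 94/503]
x' = x̄ + K·y = [416/503, 235/503]
P' = (I − K·H)·P̄ = [1042/503 -236/503; -236/503 94/503]

x' = [416/503, 235/503]
P' = [1042/503 -236/503; -236/503 94/503]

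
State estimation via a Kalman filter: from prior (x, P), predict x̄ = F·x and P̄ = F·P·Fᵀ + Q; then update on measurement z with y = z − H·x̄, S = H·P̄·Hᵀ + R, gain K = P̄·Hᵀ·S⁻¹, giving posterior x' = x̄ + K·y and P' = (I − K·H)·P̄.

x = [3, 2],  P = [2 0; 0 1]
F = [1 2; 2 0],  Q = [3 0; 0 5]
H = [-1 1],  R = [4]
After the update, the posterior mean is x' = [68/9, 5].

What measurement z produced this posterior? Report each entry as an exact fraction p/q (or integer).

x̄ = F·x = [7, 6]
P̄ = F·P·Fᵀ + Q = [9 4; 4 13]
S = H·P̄·Hᵀ + R = [18]
K = P̄·Hᵀ·S⁻¹ = [-5/18; 1/2]
x' − x̄ = [5/9, -1] = K·y
y = (KᵀK)⁻¹·Kᵀ·(x' − x̄) = [-2]
z = y + H·x̄ = [-2] + [-1] = [-3]

z = [-3]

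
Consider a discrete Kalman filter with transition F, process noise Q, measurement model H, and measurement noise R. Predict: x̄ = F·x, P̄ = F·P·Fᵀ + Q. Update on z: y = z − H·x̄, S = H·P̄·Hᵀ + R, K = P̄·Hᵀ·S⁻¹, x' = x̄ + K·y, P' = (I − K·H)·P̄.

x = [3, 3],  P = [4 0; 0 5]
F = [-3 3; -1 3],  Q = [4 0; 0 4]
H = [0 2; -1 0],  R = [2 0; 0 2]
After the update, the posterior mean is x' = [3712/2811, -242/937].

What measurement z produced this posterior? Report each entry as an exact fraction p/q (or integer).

x̄ = F·x = [0, 6]
P̄ = F·P·Fᵀ + Q = [85 57; 57 53]
S = H·P̄·Hᵀ + R = [214 -114; -114 87]
K = P̄·Hᵀ·S⁻¹ = [38/937 -2597/2811; 454/937 -19/937]
x' − x̄ = [3712/2811, -5864/937] = K·y
y = (KᵀK)⁻¹·Kᵀ·(x' − x̄) = [-13, -2]
z = y + H·x̄ = [-13, -2] + [12, 0] = [-1, -2]

z = [-1, -2]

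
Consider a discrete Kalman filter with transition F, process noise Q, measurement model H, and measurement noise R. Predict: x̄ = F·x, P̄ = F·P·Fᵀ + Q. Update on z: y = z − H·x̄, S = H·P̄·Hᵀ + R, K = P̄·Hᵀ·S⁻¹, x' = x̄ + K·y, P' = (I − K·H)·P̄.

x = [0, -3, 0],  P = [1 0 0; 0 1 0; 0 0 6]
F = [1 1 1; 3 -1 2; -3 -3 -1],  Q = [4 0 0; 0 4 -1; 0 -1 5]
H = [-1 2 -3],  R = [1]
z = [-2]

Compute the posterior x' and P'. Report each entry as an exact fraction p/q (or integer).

x' = [-373/263, 1741/263, 1463/263]
P' = [1804/263 588/263 -218/263; 588/263 5827/526 3453/526; -218/263 3453/526 2485/526]

x̄ = F·x = [-3, 3, 9]
P̄ = F·P·Fᵀ + Q = [12 14 -12; 14 38 -19; -12 -19 29]
y = z − H·x̄ = [16]
S = H·P̄·Hᵀ + R = [526]
K = P̄·Hᵀ·S⁻¹ = [26/263; 119/526; -113/526]
x' = x̄ + K·y = [-373/263, 1741/263, 1463/263]
P' = (I − K·H)·P̄ = [1804/263 588/263 -218/263; 588/263 5827/526 3453/526; -218/263 3453/526 2485/526]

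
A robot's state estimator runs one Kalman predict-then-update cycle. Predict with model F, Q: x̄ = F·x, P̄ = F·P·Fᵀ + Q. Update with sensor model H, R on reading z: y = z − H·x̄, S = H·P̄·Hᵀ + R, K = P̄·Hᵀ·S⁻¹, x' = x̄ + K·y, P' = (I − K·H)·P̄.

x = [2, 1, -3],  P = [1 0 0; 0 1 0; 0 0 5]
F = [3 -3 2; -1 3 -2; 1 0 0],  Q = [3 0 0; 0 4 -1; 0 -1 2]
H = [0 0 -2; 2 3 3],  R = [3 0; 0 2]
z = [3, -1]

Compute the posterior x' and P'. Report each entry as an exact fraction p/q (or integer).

x̄ = F·x = [-3, 7, 2]
P̄ = F·P·Fᵀ + Q = [41 -32 3; -32 34 -2; 3 -2 3]
y = z − H·x̄ = [7, -22]
S = H·P̄·Hᵀ + R = [15 -18; -18 115]
K = P̄·Hᵀ·S⁻¹ = [-260/467 -61/467; 1036/1401 184/467; -176/467 9/467]
x' = x̄ + K·y = [-1879/467, 4915/1401, -496/467]
P' = (I − K·H)·P̄ = [17282/467 -11952/467 390/467; -11952/467 25826/1401 -518/467; 390/467 -518/467 264/467]

x' = [-1879/467, 4915/1401, -496/467]
P' = [17282/467 -11952/467 390/467; -11952/467 25826/1401 -518/467; 390/467 -518/467 264/467]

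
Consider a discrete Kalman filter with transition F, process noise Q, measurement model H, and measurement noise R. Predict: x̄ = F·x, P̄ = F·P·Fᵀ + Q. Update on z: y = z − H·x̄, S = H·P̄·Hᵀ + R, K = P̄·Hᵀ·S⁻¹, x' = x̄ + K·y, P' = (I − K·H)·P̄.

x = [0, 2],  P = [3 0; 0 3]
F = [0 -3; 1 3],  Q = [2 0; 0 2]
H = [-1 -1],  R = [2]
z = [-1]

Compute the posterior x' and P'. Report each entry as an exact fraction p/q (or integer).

x' = [-52/9, 59/9]
P' = [257/9 -253/9; -253/9 263/9]

x̄ = F·x = [-6, 6]
P̄ = F·P·Fᵀ + Q = [29 -27; -27 32]
y = z − H·x̄ = [-1]
S = H·P̄·Hᵀ + R = [9]
K = P̄·Hᵀ·S⁻¹ = [-2/9; -5/9]
x' = x̄ + K·y = [-52/9, 59/9]
P' = (I − K·H)·P̄ = [257/9 -253/9; -253/9 263/9]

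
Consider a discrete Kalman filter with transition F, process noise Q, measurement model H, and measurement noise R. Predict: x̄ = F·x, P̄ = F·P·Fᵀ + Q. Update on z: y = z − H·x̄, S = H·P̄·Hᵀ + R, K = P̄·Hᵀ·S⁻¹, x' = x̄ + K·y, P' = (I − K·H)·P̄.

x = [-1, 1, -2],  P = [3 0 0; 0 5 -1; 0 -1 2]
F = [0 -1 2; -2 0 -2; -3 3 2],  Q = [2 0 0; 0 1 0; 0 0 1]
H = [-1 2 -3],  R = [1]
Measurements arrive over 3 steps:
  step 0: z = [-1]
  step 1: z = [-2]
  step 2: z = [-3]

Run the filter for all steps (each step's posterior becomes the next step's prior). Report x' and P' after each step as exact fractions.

step 0: x̄ = F·x = [-5, 6, 2]
step 0: P̄ = F·P·Fᵀ + Q = [19 -10 -11; -10 21 16; -11 16 69]
step 0: y = z − H·x̄ = [-12]
step 0: S = H·P̄·Hᵀ + R = [507]
step 0: K = P̄·Hᵀ·S⁻¹ = [-2/169; 4/507; -164/507]
step 0: x' = x̄ + K·y = [-821/169, 998/169, 994/169]
step 0: P' = (I − K·H)·P̄ = [3199/169 -1682/169 -2187/169; -1682/169 10631/507 8768/507; -2187/169 8768/507 8087/507]
step 1: x̄ = F·x = [990/169, -346/169, 7445/169]
step 1: P̄ = F·P·Fᵀ + Q = [8921/507 1340/507 59755/507; 1340/507 18755/507 -10220/507; 59755/507 -10220/507 489683/507]
step 1: y = z − H·x̄ = [23679/169]
step 1: S = H·P̄·Hᵀ + R = [4967405/507]
step 1: K = P̄·Hᵀ·S⁻¹ = [-185506/4967405; 13366/993481; -1549244/4967405]
step 1: x' = x̄ + K·y = [3107304/4967405, -161248/993481, 1762021/4967405]
step 1: P' = (I − K·H)·P̄ = [19530067/4967405 7516248/993481 18605973/4967405; 7516248/993481 34989125/993481 20816212/993481; 18605973/4967405 20816212/993481 63701797/4967405]
step 2: x̄ = F·x = [4330282/4967405, -1947730/993481, -1643318/993481]
step 2: P̄ = F·P·Fᵀ + Q = [23363383/4967405 -9181296/993481 29480487/993481; -9181296/993481 97348529/993481 -190077728/993481; 29480487/993481 -190077728/993481 471858909/993481]
step 2: y = z − H·x̄ = [-15744403/4967405]
step 2: S = H·P̄·Hᵀ + R = [35681656483/4967405]
step 2: K = P̄·Hᵀ·S⁻¹ = [-557383648/35681656483; 3870557690/35681656483; -9126063350/35681656483]
step 2: x' = x̄ + K·y = [32871752470/35681656483, -82222163084/35681656483, -30095617864/35681656483]
step 2: P' = (I − K·H)·P̄ = [105279854457/35681656483 104554856176/35681656483 34795747181/35681656483; 104554856176/35681656483 480445428327/35681656483 284155147596/35681656483; 34795747181/35681656483 284155147596/35681656483 180880203787/35681656483]

step 0: x' = [-821/169, 998/169, 994/169], P' = [3199/169 -1682/169 -2187/169; -1682/169 10631/507 8768/507; -2187/169 8768/507 8087/507]
step 1: x' = [3107304/4967405, -161248/993481, 1762021/4967405], P' = [19530067/4967405 7516248/993481 18605973/4967405; 7516248/993481 34989125/993481 20816212/993481; 18605973/4967405 20816212/993481 63701797/4967405]
step 2: x' = [32871752470/35681656483, -82222163084/35681656483, -30095617864/35681656483], P' = [105279854457/35681656483 104554856176/35681656483 34795747181/35681656483; 104554856176/35681656483 480445428327/35681656483 284155147596/35681656483; 34795747181/35681656483 284155147596/35681656483 180880203787/35681656483]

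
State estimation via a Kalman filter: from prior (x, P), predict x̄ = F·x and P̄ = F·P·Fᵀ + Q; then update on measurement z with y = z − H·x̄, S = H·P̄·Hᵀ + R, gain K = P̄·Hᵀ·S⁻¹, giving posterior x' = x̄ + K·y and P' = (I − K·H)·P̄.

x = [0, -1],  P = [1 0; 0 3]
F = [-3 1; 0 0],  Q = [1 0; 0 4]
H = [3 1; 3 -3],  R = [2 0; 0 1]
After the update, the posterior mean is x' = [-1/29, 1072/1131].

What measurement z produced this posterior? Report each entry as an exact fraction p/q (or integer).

z = [1, -3]

x̄ = F·x = [-1, 0]
P̄ = F·P·Fᵀ + Q = [13 0; 0 4]
S = H·P̄·Hᵀ + R = [123 105; 105 154]
K = P̄·Hᵀ·S⁻¹ = [7/29 18/203; 268/1131 -632/2639]
x' − x̄ = [28/29, 1072/1131] = K·y
y = (KᵀK)⁻¹·Kᵀ·(x' − x̄) = [4, 0]
z = y + H·x̄ = [4, 0] + [-3, -3] = [1, -3]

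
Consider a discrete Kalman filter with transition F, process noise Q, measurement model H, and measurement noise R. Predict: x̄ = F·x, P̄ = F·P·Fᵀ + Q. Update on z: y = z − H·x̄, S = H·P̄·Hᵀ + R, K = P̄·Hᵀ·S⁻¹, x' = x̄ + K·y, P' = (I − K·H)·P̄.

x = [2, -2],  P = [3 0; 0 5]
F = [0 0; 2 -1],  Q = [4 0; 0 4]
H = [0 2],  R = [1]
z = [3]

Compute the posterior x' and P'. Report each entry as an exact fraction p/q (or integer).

x̄ = F·x = [0, 6]
P̄ = F·P·Fᵀ + Q = [4 0; 0 21]
y = z − H·x̄ = [-9]
S = H·P̄·Hᵀ + R = [85]
K = P̄·Hᵀ·S⁻¹ = [0; 42/85]
x' = x̄ + K·y = [0, 132/85]
P' = (I − K·H)·P̄ = [4 0; 0 21/85]

x' = [0, 132/85]
P' = [4 0; 0 21/85]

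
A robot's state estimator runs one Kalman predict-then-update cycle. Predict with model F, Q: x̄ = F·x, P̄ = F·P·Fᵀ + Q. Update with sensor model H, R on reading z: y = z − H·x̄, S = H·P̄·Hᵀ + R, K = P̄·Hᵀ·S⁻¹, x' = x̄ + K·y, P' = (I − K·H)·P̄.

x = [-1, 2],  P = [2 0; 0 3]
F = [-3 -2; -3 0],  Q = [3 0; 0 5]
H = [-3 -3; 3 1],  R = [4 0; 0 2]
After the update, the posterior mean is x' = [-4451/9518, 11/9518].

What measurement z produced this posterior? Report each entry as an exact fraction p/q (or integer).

x̄ = F·x = [-1, 3]
P̄ = F·P·Fᵀ + Q = [33 18; 18 23]
S = H·P̄·Hᵀ + R = [832 -582; -582 430]
K = P̄·Hᵀ·S⁻¹ = [576/4759 4149/9518; -2019/4759 -3761/9518]
x' − x̄ = [5067/9518, -28543/9518] = K·y
y = (KᵀK)⁻¹·Kᵀ·(x' − x̄) = [8, -1]
z = y + H·x̄ = [8, -1] + [-6, 0] = [2, -1]

z = [2, -1]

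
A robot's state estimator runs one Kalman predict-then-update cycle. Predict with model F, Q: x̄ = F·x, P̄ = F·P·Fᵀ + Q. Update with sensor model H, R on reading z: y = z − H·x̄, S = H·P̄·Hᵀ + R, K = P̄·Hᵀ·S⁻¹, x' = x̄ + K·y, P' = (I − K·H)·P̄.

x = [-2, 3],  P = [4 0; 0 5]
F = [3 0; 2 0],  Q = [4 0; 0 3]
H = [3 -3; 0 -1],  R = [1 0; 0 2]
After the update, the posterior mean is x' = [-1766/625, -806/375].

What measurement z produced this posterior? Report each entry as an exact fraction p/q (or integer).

x̄ = F·x = [-6, -4]
P̄ = F·P·Fᵀ + Q = [40 24; 24 19]
S = H·P̄·Hᵀ + R = [100 -15; -15 21]
K = P̄·Hᵀ·S⁻¹ = [216/625 -112/125; 2/125 -67/75]
x' − x̄ = [1984/625, 694/375] = K·y
y = (KᵀK)⁻¹·Kᵀ·(x' − x̄) = [4, -2]
z = y + H·x̄ = [4, -2] + [-6, 4] = [-2, 2]

z = [-2, 2]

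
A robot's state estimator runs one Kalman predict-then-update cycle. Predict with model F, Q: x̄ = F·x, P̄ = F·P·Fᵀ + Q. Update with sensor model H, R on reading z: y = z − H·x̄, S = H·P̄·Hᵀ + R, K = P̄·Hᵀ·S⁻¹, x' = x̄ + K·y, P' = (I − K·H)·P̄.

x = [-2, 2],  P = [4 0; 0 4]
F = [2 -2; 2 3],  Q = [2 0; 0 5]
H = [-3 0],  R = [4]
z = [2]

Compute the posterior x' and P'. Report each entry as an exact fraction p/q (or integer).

x̄ = F·x = [-8, 2]
P̄ = F·P·Fᵀ + Q = [34 -8; -8 57]
y = z − H·x̄ = [-22]
S = H·P̄·Hᵀ + R = [310]
K = P̄·Hᵀ·S⁻¹ = [-51/155; 12/155]
x' = x̄ + K·y = [-118/155, 46/155]
P' = (I − K·H)·P̄ = [68/155 -16/155; -16/155 8547/155]

x' = [-118/155, 46/155]
P' = [68/155 -16/155; -16/155 8547/155]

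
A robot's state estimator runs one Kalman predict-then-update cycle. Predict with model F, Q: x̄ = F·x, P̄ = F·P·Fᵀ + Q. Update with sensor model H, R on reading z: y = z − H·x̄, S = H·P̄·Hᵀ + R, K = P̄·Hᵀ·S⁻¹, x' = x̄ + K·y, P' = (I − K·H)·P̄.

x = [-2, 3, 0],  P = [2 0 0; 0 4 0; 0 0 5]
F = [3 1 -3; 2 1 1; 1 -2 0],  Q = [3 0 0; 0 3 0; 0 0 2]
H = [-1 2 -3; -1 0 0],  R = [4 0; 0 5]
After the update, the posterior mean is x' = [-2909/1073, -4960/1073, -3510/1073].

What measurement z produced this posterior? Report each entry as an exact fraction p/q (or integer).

z = [3, 3]

x̄ = F·x = [-3, -1, -8]
P̄ = F·P·Fᵀ + Q = [70 1 -2; 1 20 -4; -2 -4 20]
S = H·P̄·Hᵀ + R = [366 62; 62 75]
K = P̄·Hᵀ·S⁻¹ = [-155/11803 -10888/11803; 3887/23606 -1764/11803; -2537/11803 2412/11803]
x' − x̄ = [310/1073, -3887/1073, 5074/1073] = K·y
y = (KᵀK)⁻¹·Kᵀ·(x' − x̄) = [-22, 0]
z = y + H·x̄ = [-22, 0] + [25, 3] = [3, 3]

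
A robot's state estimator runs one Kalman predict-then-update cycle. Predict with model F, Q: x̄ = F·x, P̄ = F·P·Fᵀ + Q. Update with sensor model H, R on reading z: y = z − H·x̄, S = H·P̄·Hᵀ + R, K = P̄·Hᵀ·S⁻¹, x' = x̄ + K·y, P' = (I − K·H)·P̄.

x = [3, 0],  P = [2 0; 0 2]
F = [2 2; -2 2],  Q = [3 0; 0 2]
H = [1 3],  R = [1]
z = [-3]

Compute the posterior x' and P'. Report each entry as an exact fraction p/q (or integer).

x̄ = F·x = [6, -6]
P̄ = F·P·Fᵀ + Q = [19 0; 0 18]
y = z − H·x̄ = [9]
S = H·P̄·Hᵀ + R = [182]
K = P̄·Hᵀ·S⁻¹ = [19/182; 27/91]
x' = x̄ + K·y = [1263/182, -303/91]
P' = (I − K·H)·P̄ = [3097/182 -513/91; -513/91 180/91]

x' = [1263/182, -303/91]
P' = [3097/182 -513/91; -513/91 180/91]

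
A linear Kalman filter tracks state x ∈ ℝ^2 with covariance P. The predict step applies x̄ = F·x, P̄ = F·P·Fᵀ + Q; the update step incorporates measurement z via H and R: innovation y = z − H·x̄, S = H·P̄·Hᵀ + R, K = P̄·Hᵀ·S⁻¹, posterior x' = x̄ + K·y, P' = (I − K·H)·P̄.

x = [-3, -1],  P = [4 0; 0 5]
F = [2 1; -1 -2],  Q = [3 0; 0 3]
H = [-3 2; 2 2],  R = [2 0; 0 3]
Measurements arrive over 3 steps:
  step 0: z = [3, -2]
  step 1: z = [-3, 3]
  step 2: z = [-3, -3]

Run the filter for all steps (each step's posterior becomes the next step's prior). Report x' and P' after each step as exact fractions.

step 0: x̄ = F·x = [-7, 5]
step 0: P̄ = F·P·Fᵀ + Q = [24 -18; -18 27]
step 0: y = z − H·x̄ = [-28, 2]
step 0: S = H·P̄·Hᵀ + R = [542 0; 0 63]
step 0: K = P̄·Hᵀ·S⁻¹ = [-54/271 4/21; 54/271 2/7]
step 0: x' = x̄ + K·y = [-5917/5691, -15/1897]
step 0: P' = (I − K·H)·P̄ = [368/1897 174/1897; 174/1897 639/1897]
step 1: x̄ = F·x = [-1697/813, 6007/5691]
step 1: P̄ = F·P·Fᵀ + Q = [1214/271 -412/271; -412/271 9311/1897]
step 1: y = z − H·x̄ = [-64724/5691, 28817/5691]
step 1: S = H·P̄·Hᵀ + R = [152128/1897 -7976/1897; -7976/1897 53855/1897]
step 1: K = P̄·Hᵀ·S⁻¹ = [-420153/2142656 48061/267832; 414171/2142656 71593/267832]
step 1: x' = x̄ + K·y = [563221/535664, 112849/535664]
step 1: P' = (I − K·H)·P̄ = [199377/1071328 88989/1071328; 88989/1071328 340569/1071328]
step 2: x̄ = F·x = [1239291/535664, -788919/535664]
step 2: P̄ = F·P·Fᵀ + Q = [4708017/1071328 -1524837/1071328; -1524837/1071328 5131593/1071328]
step 2: y = z − H·x̄ = [3688719/535664, -313467/66958]
step 2: S = H·P̄·Hᵀ + R = [83339225/1071328 -584007/133916; -584007/133916 949179/33479]
step 2: K = P̄·Hᵀ·S⁻¹ = [-153045585/780805021 140116100/780805021; 150709557/780805021 208616798/780805021]
step 2: x' = x̄ + K·y = [96568539/780805021, -1088784321/780805021]
step 2: P' = (I − K·H)·P̄ = [145287894/780805021 64886256/780805021; 64886256/780805021 248038941/780805021]

step 0: x' = [-5917/5691, -15/1897], P' = [368/1897 174/1897; 174/1897 639/1897]
step 1: x' = [563221/535664, 112849/535664], P' = [199377/1071328 88989/1071328; 88989/1071328 340569/1071328]
step 2: x' = [96568539/780805021, -1088784321/780805021], P' = [145287894/780805021 64886256/780805021; 64886256/780805021 248038941/780805021]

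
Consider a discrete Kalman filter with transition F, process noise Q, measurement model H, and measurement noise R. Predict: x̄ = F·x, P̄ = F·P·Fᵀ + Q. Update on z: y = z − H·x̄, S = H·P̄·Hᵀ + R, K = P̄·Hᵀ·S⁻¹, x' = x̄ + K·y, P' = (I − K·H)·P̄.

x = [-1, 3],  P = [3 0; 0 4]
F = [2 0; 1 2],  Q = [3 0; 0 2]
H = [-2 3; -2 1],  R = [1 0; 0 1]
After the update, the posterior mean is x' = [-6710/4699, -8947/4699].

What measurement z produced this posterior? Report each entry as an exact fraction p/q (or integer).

x̄ = F·x = [-2, 5]
P̄ = F·P·Fᵀ + Q = [15 6; 6 21]
S = H·P̄·Hᵀ + R = [178 75; 75 58]
K = P̄·Hᵀ·S⁻¹ = [1104/4699 -3372/4699; 2283/4699 -2223/4699]
x' − x̄ = [2688/4699, -32442/4699] = K·y
y = (KᵀK)⁻¹·Kᵀ·(x' − x̄) = [-22, -8]
z = y + H·x̄ = [-22, -8] + [19, 9] = [-3, 1]

z = [-3, 1]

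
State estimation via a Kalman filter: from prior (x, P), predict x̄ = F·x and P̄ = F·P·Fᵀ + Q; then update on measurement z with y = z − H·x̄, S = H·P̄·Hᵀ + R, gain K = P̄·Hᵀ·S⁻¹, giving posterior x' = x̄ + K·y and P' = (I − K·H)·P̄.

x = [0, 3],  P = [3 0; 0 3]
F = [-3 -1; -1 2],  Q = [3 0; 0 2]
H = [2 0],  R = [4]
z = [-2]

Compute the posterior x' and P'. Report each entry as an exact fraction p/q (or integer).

x̄ = F·x = [-3, 6]
P̄ = F·P·Fᵀ + Q = [33 3; 3 17]
y = z − H·x̄ = [4]
S = H·P̄·Hᵀ + R = [136]
K = P̄·Hᵀ·S⁻¹ = [33/68; 3/68]
x' = x̄ + K·y = [-18/17, 105/17]
P' = (I − K·H)·P̄ = [33/34 3/34; 3/34 569/34]

x' = [-18/17, 105/17]
P' = [33/34 3/34; 3/34 569/34]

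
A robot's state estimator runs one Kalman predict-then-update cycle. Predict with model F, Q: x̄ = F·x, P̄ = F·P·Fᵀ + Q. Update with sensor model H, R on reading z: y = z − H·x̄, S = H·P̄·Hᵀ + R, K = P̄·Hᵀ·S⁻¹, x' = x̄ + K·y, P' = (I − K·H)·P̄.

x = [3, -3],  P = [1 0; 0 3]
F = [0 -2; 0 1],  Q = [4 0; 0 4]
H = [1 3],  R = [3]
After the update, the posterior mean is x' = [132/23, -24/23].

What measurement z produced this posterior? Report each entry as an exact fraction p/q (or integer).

z = [3]

x̄ = F·x = [6, -3]
P̄ = F·P·Fᵀ + Q = [16 -6; -6 7]
S = H·P̄·Hᵀ + R = [46]
K = P̄·Hᵀ·S⁻¹ = [-1/23; 15/46]
x' − x̄ = [-6/23, 45/23] = K·y
y = (KᵀK)⁻¹·Kᵀ·(x' − x̄) = [6]
z = y + H·x̄ = [6] + [-3] = [3]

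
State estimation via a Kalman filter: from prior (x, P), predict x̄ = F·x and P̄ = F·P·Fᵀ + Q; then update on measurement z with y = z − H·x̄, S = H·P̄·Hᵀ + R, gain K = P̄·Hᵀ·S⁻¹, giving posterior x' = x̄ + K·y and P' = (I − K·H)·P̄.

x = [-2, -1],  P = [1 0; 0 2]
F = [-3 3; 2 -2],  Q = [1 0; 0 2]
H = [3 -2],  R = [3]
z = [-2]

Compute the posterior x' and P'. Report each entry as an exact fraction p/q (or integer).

x̄ = F·x = [3, -2]
P̄ = F·P·Fᵀ + Q = [28 -18; -18 14]
y = z − H·x̄ = [-15]
S = H·P̄·Hᵀ + R = [527]
K = P̄·Hᵀ·S⁻¹ = [120/527; -82/527]
x' = x̄ + K·y = [-219/527, 176/527]
P' = (I − K·H)·P̄ = [356/527 354/527; 354/527 654/527]

x' = [-219/527, 176/527]
P' = [356/527 354/527; 354/527 654/527]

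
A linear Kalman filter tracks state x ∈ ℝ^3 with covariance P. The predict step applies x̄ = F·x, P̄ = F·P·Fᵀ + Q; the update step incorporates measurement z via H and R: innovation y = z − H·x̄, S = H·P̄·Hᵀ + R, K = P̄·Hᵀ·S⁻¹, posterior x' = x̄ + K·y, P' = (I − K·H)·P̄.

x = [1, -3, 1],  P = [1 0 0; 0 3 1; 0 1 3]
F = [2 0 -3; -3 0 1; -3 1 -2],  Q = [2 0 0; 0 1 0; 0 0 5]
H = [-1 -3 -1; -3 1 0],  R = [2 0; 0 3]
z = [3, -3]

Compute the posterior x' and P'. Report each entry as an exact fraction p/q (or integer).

x̄ = F·x = [-1, -2, -8]
P̄ = F·P·Fᵀ + Q = [33 -15 9; -15 13 4; 9 4 25]
y = z − H·x̄ = [-12, -4]
S = H·P̄·Hᵀ + R = [129 -37; -37 403]
K = P̄·Hᵀ·S⁻¹ = [-3009/50618 -14595/50618; -4569/25309 3223/25309; -19389/50618 -4669/50618]
x' = x̄ + K·y = [21935/25309, -8682/25309, -76800/25309]
P' = (I − K·H)·P̄ = [15591/50618 1494/25309 -18537/50618; 1494/25309 14151/25309 -34809/25309; -18537/50618 -34809/25309 266169/50618]

x' = [21935/25309, -8682/25309, -76800/25309]
P' = [15591/50618 1494/25309 -18537/50618; 1494/25309 14151/25309 -34809/25309; -18537/50618 -34809/25309 266169/50618]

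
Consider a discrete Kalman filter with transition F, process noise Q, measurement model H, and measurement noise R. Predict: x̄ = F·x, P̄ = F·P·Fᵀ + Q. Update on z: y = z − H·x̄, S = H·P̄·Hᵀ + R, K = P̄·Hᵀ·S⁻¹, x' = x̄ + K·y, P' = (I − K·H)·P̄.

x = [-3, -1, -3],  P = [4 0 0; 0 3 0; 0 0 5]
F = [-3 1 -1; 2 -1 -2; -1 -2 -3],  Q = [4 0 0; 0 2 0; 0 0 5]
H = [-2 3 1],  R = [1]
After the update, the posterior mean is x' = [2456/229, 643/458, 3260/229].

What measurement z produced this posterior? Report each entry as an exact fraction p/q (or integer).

x̄ = F·x = [11, 1, 14]
P̄ = F·P·Fᵀ + Q = [48 -17 21; -17 41 28; 21 28 66]
S = H·P̄·Hᵀ + R = [916]
K = P̄·Hᵀ·S⁻¹ = [-63/458; 185/916; 27/229]
x' − x̄ = [-63/229, 185/458, 54/229] = K·y
y = (KᵀK)⁻¹·Kᵀ·(x' − x̄) = [2]
z = y + H·x̄ = [2] + [-5] = [-3]

z = [-3]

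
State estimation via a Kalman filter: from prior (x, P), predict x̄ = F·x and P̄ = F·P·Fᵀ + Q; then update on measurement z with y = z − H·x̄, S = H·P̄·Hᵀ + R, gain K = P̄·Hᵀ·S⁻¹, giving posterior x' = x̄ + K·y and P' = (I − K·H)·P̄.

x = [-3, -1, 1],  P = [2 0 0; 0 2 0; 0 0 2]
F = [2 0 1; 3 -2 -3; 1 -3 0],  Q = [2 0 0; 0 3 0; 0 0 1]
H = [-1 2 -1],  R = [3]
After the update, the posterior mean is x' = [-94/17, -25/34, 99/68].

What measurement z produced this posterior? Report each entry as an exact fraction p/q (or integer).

z = [3]

x̄ = F·x = [-5, -10, 0]
P̄ = F·P·Fᵀ + Q = [12 6 4; 6 47 18; 4 18 21]
S = H·P̄·Hᵀ + R = [136]
K = P̄·Hᵀ·S⁻¹ = [-1/34; 35/68; 11/136]
x' − x̄ = [-9/17, 315/34, 99/68] = K·y
y = (KᵀK)⁻¹·Kᵀ·(x' − x̄) = [18]
z = y + H·x̄ = [18] + [-15] = [3]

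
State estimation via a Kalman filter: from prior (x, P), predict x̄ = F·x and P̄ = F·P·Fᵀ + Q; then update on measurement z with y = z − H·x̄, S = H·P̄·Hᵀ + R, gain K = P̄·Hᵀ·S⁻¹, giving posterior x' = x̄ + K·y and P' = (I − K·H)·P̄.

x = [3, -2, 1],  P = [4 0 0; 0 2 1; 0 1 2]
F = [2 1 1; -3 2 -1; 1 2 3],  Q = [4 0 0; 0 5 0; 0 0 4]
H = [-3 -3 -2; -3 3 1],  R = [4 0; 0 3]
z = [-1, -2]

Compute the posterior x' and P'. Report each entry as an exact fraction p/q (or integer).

x̄ = F·x = [5, -14, 2]
P̄ = F·P·Fᵀ + Q = [26 -21 23; -21 47 -6; 23 -6 46]
y = z − H·x̄ = [-24, 53]
S = H·P̄·Hᵀ + R = [671 -158; -158 910]
K = P̄·Hᵀ·S⁻¹ = [-37077/292823 -44408/292823; -14388/292823 61215/292823; -68304/292823 -50105/585646]
x' = x̄ + K·y = [339/292823, -509815/292823, 1794319/585646]
P' = (I − K·H)·P̄ = [111557/292823 196419/292823 -387810/292823; 196419/292823 692503/292823 -1304607/292823; -387810/292823 -1304607/292823 5350467/585646]

x' = [339/292823, -509815/292823, 1794319/585646]
P' = [111557/292823 196419/292823 -387810/292823; 196419/292823 692503/292823 -1304607/292823; -387810/292823 -1304607/292823 5350467/585646]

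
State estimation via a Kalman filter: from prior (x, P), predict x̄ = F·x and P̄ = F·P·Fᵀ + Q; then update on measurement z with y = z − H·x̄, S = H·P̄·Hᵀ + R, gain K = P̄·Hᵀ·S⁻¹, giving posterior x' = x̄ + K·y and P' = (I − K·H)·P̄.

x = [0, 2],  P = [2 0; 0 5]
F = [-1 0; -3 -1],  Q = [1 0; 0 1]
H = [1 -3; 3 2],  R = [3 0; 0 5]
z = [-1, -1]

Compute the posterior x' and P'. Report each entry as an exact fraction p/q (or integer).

x' = [-422/1957, 222/1957]
P' = [699/1957 -6/1957; -6/1957 504/1957]

x̄ = F·x = [0, -2]
P̄ = F·P·Fᵀ + Q = [3 6; 6 24]
y = z − H·x̄ = [-7, 3]
S = H·P̄·Hᵀ + R = [186 -177; -177 200]
K = P̄·Hᵀ·S⁻¹ = [239/1957 417/1957; -506/1957 198/1957]
x' = x̄ + K·y = [-422/1957, 222/1957]
P' = (I − K·H)·P̄ = [699/1957 -6/1957; -6/1957 504/1957]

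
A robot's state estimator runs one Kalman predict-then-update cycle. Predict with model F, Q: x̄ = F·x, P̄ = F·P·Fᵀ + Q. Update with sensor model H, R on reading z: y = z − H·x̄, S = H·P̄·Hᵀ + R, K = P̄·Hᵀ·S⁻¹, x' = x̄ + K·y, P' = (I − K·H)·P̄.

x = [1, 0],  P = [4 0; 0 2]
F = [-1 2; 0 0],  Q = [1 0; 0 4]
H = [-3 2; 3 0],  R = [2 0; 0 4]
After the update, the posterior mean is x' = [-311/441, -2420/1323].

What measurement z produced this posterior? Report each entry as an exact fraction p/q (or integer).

z = [-2, -3]

x̄ = F·x = [-1, 0]
P̄ = F·P·Fᵀ + Q = [13 0; 0 4]
S = H·P̄·Hᵀ + R = [135 -117; -117 121]
K = P̄·Hᵀ·S⁻¹ = [-26/441 13/49; 484/1323 52/147]
x' − x̄ = [130/441, -2420/1323] = K·y
y = (KᵀK)⁻¹·Kᵀ·(x' − x̄) = [-5, 0]
z = y + H·x̄ = [-5, 0] + [3, -3] = [-2, -3]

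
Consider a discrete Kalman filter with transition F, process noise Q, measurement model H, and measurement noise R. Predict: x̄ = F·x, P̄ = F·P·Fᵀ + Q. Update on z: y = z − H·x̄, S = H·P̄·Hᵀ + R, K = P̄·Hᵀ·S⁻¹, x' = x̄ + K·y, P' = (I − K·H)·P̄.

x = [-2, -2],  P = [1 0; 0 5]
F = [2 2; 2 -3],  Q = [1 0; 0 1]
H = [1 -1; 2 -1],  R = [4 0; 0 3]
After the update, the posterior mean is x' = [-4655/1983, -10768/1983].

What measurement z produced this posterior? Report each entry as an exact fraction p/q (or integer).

z = [3, 1]

x̄ = F·x = [-8, 2]
P̄ = F·P·Fᵀ + Q = [25 -26; -26 50]
S = H·P̄·Hᵀ + R = [131 178; 178 257]
K = P̄·Hᵀ·S⁻¹ = [-421/1983 878/1983; -1376/1983 166/1983]
x' − x̄ = [11209/1983, -14734/1983] = K·y
y = (KᵀK)⁻¹·Kᵀ·(x' − x̄) = [13, 19]
z = y + H·x̄ = [13, 19] + [-10, -18] = [3, 1]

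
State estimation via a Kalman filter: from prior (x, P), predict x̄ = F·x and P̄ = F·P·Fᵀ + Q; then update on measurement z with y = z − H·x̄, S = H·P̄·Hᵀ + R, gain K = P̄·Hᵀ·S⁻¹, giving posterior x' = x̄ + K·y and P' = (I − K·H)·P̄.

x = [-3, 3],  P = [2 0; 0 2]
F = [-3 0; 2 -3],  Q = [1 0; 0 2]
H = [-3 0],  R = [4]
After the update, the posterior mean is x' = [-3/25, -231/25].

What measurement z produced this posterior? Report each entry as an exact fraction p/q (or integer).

z = [1]

x̄ = F·x = [9, -15]
P̄ = F·P·Fᵀ + Q = [19 -12; -12 28]
S = H·P̄·Hᵀ + R = [175]
K = P̄·Hᵀ·S⁻¹ = [-57/175; 36/175]
x' − x̄ = [-228/25, 144/25] = K·y
y = (KᵀK)⁻¹·Kᵀ·(x' − x̄) = [28]
z = y + H·x̄ = [28] + [-27] = [1]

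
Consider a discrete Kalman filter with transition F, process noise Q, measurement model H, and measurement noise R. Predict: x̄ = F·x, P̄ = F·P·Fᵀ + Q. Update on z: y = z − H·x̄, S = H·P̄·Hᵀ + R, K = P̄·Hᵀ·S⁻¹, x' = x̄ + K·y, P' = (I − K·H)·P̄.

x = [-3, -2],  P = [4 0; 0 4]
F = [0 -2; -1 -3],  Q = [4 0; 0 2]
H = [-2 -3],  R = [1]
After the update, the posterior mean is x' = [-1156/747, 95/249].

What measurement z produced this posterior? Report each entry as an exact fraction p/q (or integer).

x̄ = F·x = [4, 9]
P̄ = F·P·Fᵀ + Q = [20 24; 24 42]
S = H·P̄·Hᵀ + R = [747]
K = P̄·Hᵀ·S⁻¹ = [-112/747; -58/249]
x' − x̄ = [-4144/747, -2146/249] = K·y
y = (KᵀK)⁻¹·Kᵀ·(x' − x̄) = [37]
z = y + H·x̄ = [37] + [-35] = [2]

z = [2]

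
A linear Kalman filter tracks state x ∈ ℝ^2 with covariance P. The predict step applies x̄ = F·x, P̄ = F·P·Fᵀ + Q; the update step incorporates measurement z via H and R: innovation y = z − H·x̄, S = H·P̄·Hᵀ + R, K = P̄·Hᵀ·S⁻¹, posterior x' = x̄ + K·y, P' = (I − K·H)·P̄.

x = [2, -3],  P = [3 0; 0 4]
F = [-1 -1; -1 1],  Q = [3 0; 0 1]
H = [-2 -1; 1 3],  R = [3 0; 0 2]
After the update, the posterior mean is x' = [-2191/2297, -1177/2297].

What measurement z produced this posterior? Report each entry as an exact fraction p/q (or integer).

x̄ = F·x = [1, -5]
P̄ = F·P·Fᵀ + Q = [10 -1; -1 8]
S = H·P̄·Hᵀ + R = [47 -37; -37 78]
K = P̄·Hᵀ·S⁻¹ = [-1223/2297 -374/2297; 383/2297 859/2297]
x' − x̄ = [-4488/2297, 10308/2297] = K·y
y = (KᵀK)⁻¹·Kᵀ·(x' − x̄) = [0, 12]
z = y + H·x̄ = [0, 12] + [3, -14] = [3, -2]

z = [3, -2]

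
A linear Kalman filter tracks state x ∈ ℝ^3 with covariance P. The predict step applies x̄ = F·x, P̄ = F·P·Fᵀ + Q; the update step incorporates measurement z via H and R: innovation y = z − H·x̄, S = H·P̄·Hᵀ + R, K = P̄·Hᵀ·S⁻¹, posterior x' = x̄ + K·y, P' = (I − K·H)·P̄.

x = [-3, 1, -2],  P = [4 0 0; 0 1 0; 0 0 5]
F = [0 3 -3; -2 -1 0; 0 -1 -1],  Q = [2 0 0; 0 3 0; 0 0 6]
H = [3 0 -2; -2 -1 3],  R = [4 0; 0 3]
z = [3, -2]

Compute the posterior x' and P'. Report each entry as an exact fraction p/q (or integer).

x' = [51841/21435, 82909/21435, 45793/21435]
P' = [69548/21435 98792/21435 83924/21435; 98792/21435 297173/21435 157736/21435; 83924/21435 157736/21435 115952/21435]

x̄ = F·x = [9, 5, 1]
P̄ = F·P·Fᵀ + Q = [56 -3 12; -3 20 1; 12 1 12]
y = z − H·x̄ = [-22, 18]
S = H·P̄·Hᵀ + R = [412 -241; -241 193]
K = P̄·Hᵀ·S⁻¹ = [10199/21435 4628/21435; -4774/21435 -7183/21435; 4967/21435 7424/21435]
x' = x̄ + K·y = [51841/21435, 82909/21435, 45793/21435]
P' = (I − K·H)·P̄ = [69548/21435 98792/21435 83924/21435; 98792/21435 297173/21435 157736/21435; 83924/21435 157736/21435 115952/21435]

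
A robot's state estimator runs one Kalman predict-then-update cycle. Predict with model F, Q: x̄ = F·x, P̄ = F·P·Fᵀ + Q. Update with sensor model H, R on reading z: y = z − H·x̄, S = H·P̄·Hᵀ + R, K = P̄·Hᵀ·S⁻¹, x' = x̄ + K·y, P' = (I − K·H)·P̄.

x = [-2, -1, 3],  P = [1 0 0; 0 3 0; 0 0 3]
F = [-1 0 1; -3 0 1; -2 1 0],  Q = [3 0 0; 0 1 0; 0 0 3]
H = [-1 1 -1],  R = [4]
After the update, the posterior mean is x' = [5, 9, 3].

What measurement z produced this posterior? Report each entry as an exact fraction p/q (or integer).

x̄ = F·x = [5, 9, 3]
P̄ = F·P·Fᵀ + Q = [7 6 2; 6 13 6; 2 6 10]
S = H·P̄·Hᵀ + R = [14]
K = P̄·Hᵀ·S⁻¹ = [-3/14; 1/14; -3/7]
x' − x̄ = [0, 0, 0] = K·y
y = (KᵀK)⁻¹·Kᵀ·(x' − x̄) = [0]
z = y + H·x̄ = [0] + [1] = [1]

z = [1]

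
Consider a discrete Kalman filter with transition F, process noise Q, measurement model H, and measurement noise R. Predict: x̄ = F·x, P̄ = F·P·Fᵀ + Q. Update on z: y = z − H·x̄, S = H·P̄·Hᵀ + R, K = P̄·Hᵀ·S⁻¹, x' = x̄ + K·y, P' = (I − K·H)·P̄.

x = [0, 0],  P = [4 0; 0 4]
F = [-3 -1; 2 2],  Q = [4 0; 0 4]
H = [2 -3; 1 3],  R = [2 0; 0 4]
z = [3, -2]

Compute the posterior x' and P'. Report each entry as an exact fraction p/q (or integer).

x' = [2192/6157, -4706/6157]
P' = [3824/6157 1228/6157; 1228/6157 1296/6157]

x̄ = F·x = [0, 0]
P̄ = F·P·Fᵀ + Q = [44 -32; -32 36]
y = z − H·x̄ = [3, -2]
S = H·P̄·Hᵀ + R = [886 -332; -332 180]
K = P̄·Hᵀ·S⁻¹ = [1982/6157 1877/6157; -716/6157 1279/6157]
x' = x̄ + K·y = [2192/6157, -4706/6157]
P' = (I − K·H)·P̄ = [3824/6157 1228/6157; 1228/6157 1296/6157]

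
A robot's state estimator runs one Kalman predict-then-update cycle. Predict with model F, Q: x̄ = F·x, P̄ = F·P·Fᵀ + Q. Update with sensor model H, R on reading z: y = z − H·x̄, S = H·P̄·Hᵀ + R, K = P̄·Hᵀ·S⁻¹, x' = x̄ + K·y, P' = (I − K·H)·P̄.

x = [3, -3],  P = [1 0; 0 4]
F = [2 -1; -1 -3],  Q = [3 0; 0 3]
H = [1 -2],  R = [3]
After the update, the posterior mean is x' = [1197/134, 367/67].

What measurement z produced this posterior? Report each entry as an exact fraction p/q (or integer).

z = [-2]

x̄ = F·x = [9, 6]
P̄ = F·P·Fᵀ + Q = [11 10; 10 40]
S = H·P̄·Hᵀ + R = [134]
K = P̄·Hᵀ·S⁻¹ = [-9/134; -35/67]
x' − x̄ = [-9/134, -35/67] = K·y
y = (KᵀK)⁻¹·Kᵀ·(x' − x̄) = [1]
z = y + H·x̄ = [1] + [-3] = [-2]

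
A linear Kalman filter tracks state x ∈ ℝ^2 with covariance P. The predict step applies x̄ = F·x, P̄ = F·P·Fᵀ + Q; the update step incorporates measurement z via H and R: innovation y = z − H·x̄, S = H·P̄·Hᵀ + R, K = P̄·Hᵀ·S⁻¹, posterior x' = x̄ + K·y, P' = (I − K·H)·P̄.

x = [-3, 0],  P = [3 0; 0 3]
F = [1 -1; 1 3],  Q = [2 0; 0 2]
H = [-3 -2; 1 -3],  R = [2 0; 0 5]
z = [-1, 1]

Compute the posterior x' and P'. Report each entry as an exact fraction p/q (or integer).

x̄ = F·x = [-3, -3]
P̄ = F·P·Fᵀ + Q = [8 -6; -6 32]
y = z − H·x̄ = [-16, -5]
S = H·P̄·Hᵀ + R = [130 126; 126 337]
K = P̄·Hᵀ·S⁻¹ = [-3660/13967 2446/13967; -1325/13967 -3732/13967]
x' = x̄ + K·y = [4429/13967, -2041/13967]
P' = (I − K·H)·P̄ = [4220/13967 -2670/13967; -2670/13967 5330/13967]

x' = [4429/13967, -2041/13967]
P' = [4220/13967 -2670/13967; -2670/13967 5330/13967]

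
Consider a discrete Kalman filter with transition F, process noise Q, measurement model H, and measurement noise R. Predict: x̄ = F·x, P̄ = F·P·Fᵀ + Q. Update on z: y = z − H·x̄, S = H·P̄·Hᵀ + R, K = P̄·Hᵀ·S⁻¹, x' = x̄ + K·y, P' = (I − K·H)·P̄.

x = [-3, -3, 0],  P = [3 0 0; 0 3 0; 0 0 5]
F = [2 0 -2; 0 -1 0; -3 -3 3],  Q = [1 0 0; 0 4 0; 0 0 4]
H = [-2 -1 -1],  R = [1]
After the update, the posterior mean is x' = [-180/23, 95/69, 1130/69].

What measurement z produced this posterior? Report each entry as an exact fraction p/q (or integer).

x̄ = F·x = [-6, 3, 18]
P̄ = F·P·Fᵀ + Q = [33 0 -48; 0 7 9; -48 9 103]
S = H·P̄·Hᵀ + R = [69]
K = P̄·Hᵀ·S⁻¹ = [-6/23; -16/69; -16/69]
x' − x̄ = [-42/23, -112/69, -112/69] = K·y
y = (KᵀK)⁻¹·Kᵀ·(x' − x̄) = [7]
z = y + H·x̄ = [7] + [-9] = [-2]

z = [-2]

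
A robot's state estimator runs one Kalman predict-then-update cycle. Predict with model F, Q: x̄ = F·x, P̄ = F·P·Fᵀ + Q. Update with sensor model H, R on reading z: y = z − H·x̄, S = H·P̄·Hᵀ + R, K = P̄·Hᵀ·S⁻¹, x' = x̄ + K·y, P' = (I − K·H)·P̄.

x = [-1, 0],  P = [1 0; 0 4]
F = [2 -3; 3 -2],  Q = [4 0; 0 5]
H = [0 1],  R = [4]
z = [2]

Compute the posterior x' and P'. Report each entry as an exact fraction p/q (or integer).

x' = [41/17, 24/17]
P' = [298/17 60/17; 60/17 60/17]

x̄ = F·x = [-2, -3]
P̄ = F·P·Fᵀ + Q = [44 30; 30 30]
y = z − H·x̄ = [5]
S = H·P̄·Hᵀ + R = [34]
K = P̄·Hᵀ·S⁻¹ = [15/17; 15/17]
x' = x̄ + K·y = [41/17, 24/17]
P' = (I − K·H)·P̄ = [298/17 60/17; 60/17 60/17]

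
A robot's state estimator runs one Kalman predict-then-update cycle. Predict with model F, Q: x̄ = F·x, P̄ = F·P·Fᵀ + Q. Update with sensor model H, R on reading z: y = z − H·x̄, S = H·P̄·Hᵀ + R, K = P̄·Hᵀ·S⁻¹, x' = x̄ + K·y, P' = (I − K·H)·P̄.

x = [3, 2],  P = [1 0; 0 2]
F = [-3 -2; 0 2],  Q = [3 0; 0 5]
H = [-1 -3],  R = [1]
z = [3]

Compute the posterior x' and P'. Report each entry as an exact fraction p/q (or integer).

x' = [-581/45, 149/45]
P' = [892/45 -298/45; -298/45 209/90]

x̄ = F·x = [-13, 4]
P̄ = F·P·Fᵀ + Q = [20 -8; -8 13]
y = z − H·x̄ = [2]
S = H·P̄·Hᵀ + R = [90]
K = P̄·Hᵀ·S⁻¹ = [2/45; -31/90]
x' = x̄ + K·y = [-581/45, 149/45]
P' = (I − K·H)·P̄ = [892/45 -298/45; -298/45 209/90]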